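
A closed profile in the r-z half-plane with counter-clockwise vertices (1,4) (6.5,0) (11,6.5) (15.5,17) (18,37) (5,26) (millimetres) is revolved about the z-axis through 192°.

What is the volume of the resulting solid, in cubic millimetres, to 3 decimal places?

Profile (r,z), 6 vertices: (1,4) (6.5,0) (11,6.5) (15.5,17) (18,37) (5,26)
edge 0: (1,4)→(6.5,0)  cross = 1·0 − 6.5·4 = -26.0000; (r_i+r_j)·cross = 7.5·-26.0000 = -195.0000
edge 1: (6.5,0)→(11,6.5)  cross = 6.5·6.5 − 11·0 = 42.2500; (r_i+r_j)·cross = 17.5·42.2500 = 739.3750
edge 2: (11,6.5)→(15.5,17)  cross = 11·17 − 15.5·6.5 = 86.2500; (r_i+r_j)·cross = 26.5·86.2500 = 2285.6250
edge 3: (15.5,17)→(18,37)  cross = 15.5·37 − 18·17 = 267.5000; (r_i+r_j)·cross = 33.5·267.5000 = 8961.2500
edge 4: (18,37)→(5,26)  cross = 18·26 − 5·37 = 283.0000; (r_i+r_j)·cross = 23·283.0000 = 6509.0000
edge 5: (5,26)→(1,4)  cross = 5·4 − 1·26 = -6.0000; (r_i+r_j)·cross = 6·-6.0000 = -36.0000
Σcross = 647.0000 → A = |Σcross|/2 = 323.5000 mm²
Σ(r_i+r_j)·cross = 18264.2500 → first moment M = |Σ|/6 = 3044.0417
R_c = M/A = 3044.0417/323.5000 = 9.4097 mm
θ = 192° = 3.351032 rad
V = θ·R_c·A = 3.351032·9.4097·323.5000 = 10200.682 mm³

Volume = 10200.682 mm³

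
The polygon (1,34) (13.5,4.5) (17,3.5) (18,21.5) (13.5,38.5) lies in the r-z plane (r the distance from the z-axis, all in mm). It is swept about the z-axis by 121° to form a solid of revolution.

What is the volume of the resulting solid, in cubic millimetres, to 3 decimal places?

Volume = 7704.375 mm³

Profile (r,z), 5 vertices: (1,34) (13.5,4.5) (17,3.5) (18,21.5) (13.5,38.5)
edge 0: (1,34)→(13.5,4.5)  cross = 1·4.5 − 13.5·34 = -454.5000; (r_i+r_j)·cross = 14.5·-454.5000 = -6590.2500
edge 1: (13.5,4.5)→(17,3.5)  cross = 13.5·3.5 − 17·4.5 = -29.2500; (r_i+r_j)·cross = 30.5·-29.2500 = -892.1250
edge 2: (17,3.5)→(18,21.5)  cross = 17·21.5 − 18·3.5 = 302.5000; (r_i+r_j)·cross = 35·302.5000 = 10587.5000
edge 3: (18,21.5)→(13.5,38.5)  cross = 18·38.5 − 13.5·21.5 = 402.7500; (r_i+r_j)·cross = 31.5·402.7500 = 12686.6250
edge 4: (13.5,38.5)→(1,34)  cross = 13.5·34 − 1·38.5 = 420.5000; (r_i+r_j)·cross = 14.5·420.5000 = 6097.2500
Σcross = 642.0000 → A = |Σcross|/2 = 321.0000 mm²
Σ(r_i+r_j)·cross = 21889.0000 → first moment M = |Σ|/6 = 3648.1667
R_c = M/A = 3648.1667/321.0000 = 11.3650 mm
θ = 121° = 2.111848 rad
V = θ·R_c·A = 2.111848·11.3650·321.0000 = 7704.375 mm³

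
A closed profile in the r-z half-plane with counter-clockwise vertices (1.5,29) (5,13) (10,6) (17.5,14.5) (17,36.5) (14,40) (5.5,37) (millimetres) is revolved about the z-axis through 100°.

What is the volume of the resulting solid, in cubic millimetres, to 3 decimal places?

Profile (r,z), 7 vertices: (1.5,29) (5,13) (10,6) (17.5,14.5) (17,36.5) (14,40) (5.5,37)
edge 0: (1.5,29)→(5,13)  cross = 1.5·13 − 5·29 = -125.5000; (r_i+r_j)·cross = 6.5·-125.5000 = -815.7500
edge 1: (5,13)→(10,6)  cross = 5·6 − 10·13 = -100.0000; (r_i+r_j)·cross = 15·-100.0000 = -1500.0000
edge 2: (10,6)→(17.5,14.5)  cross = 10·14.5 − 17.5·6 = 40.0000; (r_i+r_j)·cross = 27.5·40.0000 = 1100.0000
edge 3: (17.5,14.5)→(17,36.5)  cross = 17.5·36.5 − 17·14.5 = 392.2500; (r_i+r_j)·cross = 34.5·392.2500 = 13532.6250
edge 4: (17,36.5)→(14,40)  cross = 17·40 − 14·36.5 = 169.0000; (r_i+r_j)·cross = 31·169.0000 = 5239.0000
edge 5: (14,40)→(5.5,37)  cross = 14·37 − 5.5·40 = 298.0000; (r_i+r_j)·cross = 19.5·298.0000 = 5811.0000
edge 6: (5.5,37)→(1.5,29)  cross = 5.5·29 − 1.5·37 = 104.0000; (r_i+r_j)·cross = 7·104.0000 = 728.0000
Σcross = 777.7500 → A = |Σcross|/2 = 388.8750 mm²
Σ(r_i+r_j)·cross = 24094.8750 → first moment M = |Σ|/6 = 4015.8125
R_c = M/A = 4015.8125/388.8750 = 10.3267 mm
θ = 100° = 1.745329 rad
V = θ·R_c·A = 1.745329·10.3267·388.8750 = 7008.915 mm³

Volume = 7008.915 mm³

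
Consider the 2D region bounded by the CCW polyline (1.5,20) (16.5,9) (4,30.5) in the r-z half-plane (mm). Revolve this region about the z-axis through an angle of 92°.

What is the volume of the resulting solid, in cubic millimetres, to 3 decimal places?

Profile (r,z), 3 vertices: (1.5,20) (16.5,9) (4,30.5)
edge 0: (1.5,20)→(16.5,9)  cross = 1.5·9 − 16.5·20 = -316.5000; (r_i+r_j)·cross = 18·-316.5000 = -5697.0000
edge 1: (16.5,9)→(4,30.5)  cross = 16.5·30.5 − 4·9 = 467.2500; (r_i+r_j)·cross = 20.5·467.2500 = 9578.6250
edge 2: (4,30.5)→(1.5,20)  cross = 4·20 − 1.5·30.5 = 34.2500; (r_i+r_j)·cross = 5.5·34.2500 = 188.3750
Σcross = 185.0000 → A = |Σcross|/2 = 92.5000 mm²
Σ(r_i+r_j)·cross = 4070.0000 → first moment M = |Σ|/6 = 678.3333
R_c = M/A = 678.3333/92.5000 = 7.3333 mm
θ = 92° = 1.605703 rad
V = θ·R_c·A = 1.605703·7.3333·92.5000 = 1089.202 mm³

Volume = 1089.202 mm³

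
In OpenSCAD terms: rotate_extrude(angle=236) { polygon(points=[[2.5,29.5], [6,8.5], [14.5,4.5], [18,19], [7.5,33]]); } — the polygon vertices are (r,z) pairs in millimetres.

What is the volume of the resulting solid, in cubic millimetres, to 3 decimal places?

Volume = 10932.452 mm³

Profile (r,z), 5 vertices: (2.5,29.5) (6,8.5) (14.5,4.5) (18,19) (7.5,33)
edge 0: (2.5,29.5)→(6,8.5)  cross = 2.5·8.5 − 6·29.5 = -155.7500; (r_i+r_j)·cross = 8.5·-155.7500 = -1323.8750
edge 1: (6,8.5)→(14.5,4.5)  cross = 6·4.5 − 14.5·8.5 = -96.2500; (r_i+r_j)·cross = 20.5·-96.2500 = -1973.1250
edge 2: (14.5,4.5)→(18,19)  cross = 14.5·19 − 18·4.5 = 194.5000; (r_i+r_j)·cross = 32.5·194.5000 = 6321.2500
edge 3: (18,19)→(7.5,33)  cross = 18·33 − 7.5·19 = 451.5000; (r_i+r_j)·cross = 25.5·451.5000 = 11513.2500
edge 4: (7.5,33)→(2.5,29.5)  cross = 7.5·29.5 − 2.5·33 = 138.7500; (r_i+r_j)·cross = 10·138.7500 = 1387.5000
Σcross = 532.7500 → A = |Σcross|/2 = 266.3750 mm²
Σ(r_i+r_j)·cross = 15925.0000 → first moment M = |Σ|/6 = 2654.1667
R_c = M/A = 2654.1667/266.3750 = 9.9640 mm
θ = 236° = 4.118977 rad
V = θ·R_c·A = 4.118977·9.9640·266.3750 = 10932.452 mm³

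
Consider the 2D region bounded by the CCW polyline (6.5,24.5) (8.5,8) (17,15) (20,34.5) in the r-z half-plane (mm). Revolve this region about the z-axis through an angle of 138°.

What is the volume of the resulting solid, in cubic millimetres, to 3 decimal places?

Volume = 6054.453 mm³

Profile (r,z), 4 vertices: (6.5,24.5) (8.5,8) (17,15) (20,34.5)
edge 0: (6.5,24.5)→(8.5,8)  cross = 6.5·8 − 8.5·24.5 = -156.2500; (r_i+r_j)·cross = 15·-156.2500 = -2343.7500
edge 1: (8.5,8)→(17,15)  cross = 8.5·15 − 17·8 = -8.5000; (r_i+r_j)·cross = 25.5·-8.5000 = -216.7500
edge 2: (17,15)→(20,34.5)  cross = 17·34.5 − 20·15 = 286.5000; (r_i+r_j)·cross = 37·286.5000 = 10600.5000
edge 3: (20,34.5)→(6.5,24.5)  cross = 20·24.5 − 6.5·34.5 = 265.7500; (r_i+r_j)·cross = 26.5·265.7500 = 7042.3750
Σcross = 387.5000 → A = |Σcross|/2 = 193.7500 mm²
Σ(r_i+r_j)·cross = 15082.3750 → first moment M = |Σ|/6 = 2513.7292
R_c = M/A = 2513.7292/193.7500 = 12.9741 mm
θ = 138° = 2.408554 rad
V = θ·R_c·A = 2.408554·12.9741·193.7500 = 6054.453 mm³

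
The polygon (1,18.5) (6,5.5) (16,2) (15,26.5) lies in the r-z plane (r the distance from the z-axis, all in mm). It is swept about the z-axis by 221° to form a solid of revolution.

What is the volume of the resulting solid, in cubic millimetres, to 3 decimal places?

Profile (r,z), 4 vertices: (1,18.5) (6,5.5) (16,2) (15,26.5)
edge 0: (1,18.5)→(6,5.5)  cross = 1·5.5 − 6·18.5 = -105.5000; (r_i+r_j)·cross = 7·-105.5000 = -738.5000
edge 1: (6,5.5)→(16,2)  cross = 6·2 − 16·5.5 = -76.0000; (r_i+r_j)·cross = 22·-76.0000 = -1672.0000
edge 2: (16,2)→(15,26.5)  cross = 16·26.5 − 15·2 = 394.0000; (r_i+r_j)·cross = 31·394.0000 = 12214.0000
edge 3: (15,26.5)→(1,18.5)  cross = 15·18.5 − 1·26.5 = 251.0000; (r_i+r_j)·cross = 16·251.0000 = 4016.0000
Σcross = 463.5000 → A = |Σcross|/2 = 231.7500 mm²
Σ(r_i+r_j)·cross = 13819.5000 → first moment M = |Σ|/6 = 2303.2500
R_c = M/A = 2303.2500/231.7500 = 9.9385 mm
θ = 221° = 3.857178 rad
V = θ·R_c·A = 3.857178·9.9385·231.7500 = 8884.044 mm³

Volume = 8884.044 mm³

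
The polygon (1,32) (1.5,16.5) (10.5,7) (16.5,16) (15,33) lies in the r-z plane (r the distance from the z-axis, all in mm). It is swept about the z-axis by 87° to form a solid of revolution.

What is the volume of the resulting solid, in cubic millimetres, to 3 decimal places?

Volume = 4081.937 mm³

Profile (r,z), 5 vertices: (1,32) (1.5,16.5) (10.5,7) (16.5,16) (15,33)
edge 0: (1,32)→(1.5,16.5)  cross = 1·16.5 − 1.5·32 = -31.5000; (r_i+r_j)·cross = 2.5·-31.5000 = -78.7500
edge 1: (1.5,16.5)→(10.5,7)  cross = 1.5·7 − 10.5·16.5 = -162.7500; (r_i+r_j)·cross = 12·-162.7500 = -1953.0000
edge 2: (10.5,7)→(16.5,16)  cross = 10.5·16 − 16.5·7 = 52.5000; (r_i+r_j)·cross = 27·52.5000 = 1417.5000
edge 3: (16.5,16)→(15,33)  cross = 16.5·33 − 15·16 = 304.5000; (r_i+r_j)·cross = 31.5·304.5000 = 9591.7500
edge 4: (15,33)→(1,32)  cross = 15·32 − 1·33 = 447.0000; (r_i+r_j)·cross = 16·447.0000 = 7152.0000
Σcross = 609.7500 → A = |Σcross|/2 = 304.8750 mm²
Σ(r_i+r_j)·cross = 16129.5000 → first moment M = |Σ|/6 = 2688.2500
R_c = M/A = 2688.2500/304.8750 = 8.8175 mm
θ = 87° = 1.518436 rad
V = θ·R_c·A = 1.518436·8.8175·304.8750 = 4081.937 mm³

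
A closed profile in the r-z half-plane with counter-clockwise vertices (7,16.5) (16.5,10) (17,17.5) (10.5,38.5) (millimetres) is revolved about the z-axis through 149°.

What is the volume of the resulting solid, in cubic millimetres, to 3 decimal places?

Volume = 4545.095 mm³

Profile (r,z), 4 vertices: (7,16.5) (16.5,10) (17,17.5) (10.5,38.5)
edge 0: (7,16.5)→(16.5,10)  cross = 7·10 − 16.5·16.5 = -202.2500; (r_i+r_j)·cross = 23.5·-202.2500 = -4752.8750
edge 1: (16.5,10)→(17,17.5)  cross = 16.5·17.5 − 17·10 = 118.7500; (r_i+r_j)·cross = 33.5·118.7500 = 3978.1250
edge 2: (17,17.5)→(10.5,38.5)  cross = 17·38.5 − 10.5·17.5 = 470.7500; (r_i+r_j)·cross = 27.5·470.7500 = 12945.6250
edge 3: (10.5,38.5)→(7,16.5)  cross = 10.5·16.5 − 7·38.5 = -96.2500; (r_i+r_j)·cross = 17.5·-96.2500 = -1684.3750
Σcross = 291.0000 → A = |Σcross|/2 = 145.5000 mm²
Σ(r_i+r_j)·cross = 10486.5000 → first moment M = |Σ|/6 = 1747.7500
R_c = M/A = 1747.7500/145.5000 = 12.0120 mm
θ = 149° = 2.600541 rad
V = θ·R_c·A = 2.600541·12.0120·145.5000 = 4545.095 mm³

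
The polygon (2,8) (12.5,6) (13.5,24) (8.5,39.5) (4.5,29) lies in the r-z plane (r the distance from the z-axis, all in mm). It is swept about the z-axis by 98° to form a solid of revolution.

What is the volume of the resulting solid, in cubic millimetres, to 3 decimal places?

Profile (r,z), 5 vertices: (2,8) (12.5,6) (13.5,24) (8.5,39.5) (4.5,29)
edge 0: (2,8)→(12.5,6)  cross = 2·6 − 12.5·8 = -88.0000; (r_i+r_j)·cross = 14.5·-88.0000 = -1276.0000
edge 1: (12.5,6)→(13.5,24)  cross = 12.5·24 − 13.5·6 = 219.0000; (r_i+r_j)·cross = 26·219.0000 = 5694.0000
edge 2: (13.5,24)→(8.5,39.5)  cross = 13.5·39.5 − 8.5·24 = 329.2500; (r_i+r_j)·cross = 22·329.2500 = 7243.5000
edge 3: (8.5,39.5)→(4.5,29)  cross = 8.5·29 − 4.5·39.5 = 68.7500; (r_i+r_j)·cross = 13·68.7500 = 893.7500
edge 4: (4.5,29)→(2,8)  cross = 4.5·8 − 2·29 = -22.0000; (r_i+r_j)·cross = 6.5·-22.0000 = -143.0000
Σcross = 507.0000 → A = |Σcross|/2 = 253.5000 mm²
Σ(r_i+r_j)·cross = 12412.2500 → first moment M = |Σ|/6 = 2068.7083
R_c = M/A = 2068.7083/253.5000 = 8.1606 mm
θ = 98° = 1.710423 rad
V = θ·R_c·A = 1.710423·8.1606·253.5000 = 3538.366 mm³

Volume = 3538.366 mm³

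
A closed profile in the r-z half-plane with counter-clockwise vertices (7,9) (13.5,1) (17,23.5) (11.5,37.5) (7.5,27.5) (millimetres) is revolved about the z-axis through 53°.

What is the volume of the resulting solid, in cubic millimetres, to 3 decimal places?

Profile (r,z), 5 vertices: (7,9) (13.5,1) (17,23.5) (11.5,37.5) (7.5,27.5)
edge 0: (7,9)→(13.5,1)  cross = 7·1 − 13.5·9 = -114.5000; (r_i+r_j)·cross = 20.5·-114.5000 = -2347.2500
edge 1: (13.5,1)→(17,23.5)  cross = 13.5·23.5 − 17·1 = 300.2500; (r_i+r_j)·cross = 30.5·300.2500 = 9157.6250
edge 2: (17,23.5)→(11.5,37.5)  cross = 17·37.5 − 11.5·23.5 = 367.2500; (r_i+r_j)·cross = 28.5·367.2500 = 10466.6250
edge 3: (11.5,37.5)→(7.5,27.5)  cross = 11.5·27.5 − 7.5·37.5 = 35.0000; (r_i+r_j)·cross = 19·35.0000 = 665.0000
edge 4: (7.5,27.5)→(7,9)  cross = 7.5·9 − 7·27.5 = -125.0000; (r_i+r_j)·cross = 14.5·-125.0000 = -1812.5000
Σcross = 463.0000 → A = |Σcross|/2 = 231.5000 mm²
Σ(r_i+r_j)·cross = 16129.5000 → first moment M = |Σ|/6 = 2688.2500
R_c = M/A = 2688.2500/231.5000 = 11.6123 mm
θ = 53° = 0.925025 rad
V = θ·R_c·A = 0.925025·11.6123·231.5000 = 2486.697 mm³

Volume = 2486.697 mm³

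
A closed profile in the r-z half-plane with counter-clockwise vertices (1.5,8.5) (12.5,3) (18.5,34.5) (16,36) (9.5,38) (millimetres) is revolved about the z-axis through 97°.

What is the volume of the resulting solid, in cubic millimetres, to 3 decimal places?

Volume = 5982.107 mm³

Profile (r,z), 5 vertices: (1.5,8.5) (12.5,3) (18.5,34.5) (16,36) (9.5,38)
edge 0: (1.5,8.5)→(12.5,3)  cross = 1.5·3 − 12.5·8.5 = -101.7500; (r_i+r_j)·cross = 14·-101.7500 = -1424.5000
edge 1: (12.5,3)→(18.5,34.5)  cross = 12.5·34.5 − 18.5·3 = 375.7500; (r_i+r_j)·cross = 31·375.7500 = 11648.2500
edge 2: (18.5,34.5)→(16,36)  cross = 18.5·36 − 16·34.5 = 114.0000; (r_i+r_j)·cross = 34.5·114.0000 = 3933.0000
edge 3: (16,36)→(9.5,38)  cross = 16·38 − 9.5·36 = 266.0000; (r_i+r_j)·cross = 25.5·266.0000 = 6783.0000
edge 4: (9.5,38)→(1.5,8.5)  cross = 9.5·8.5 − 1.5·38 = 23.7500; (r_i+r_j)·cross = 11·23.7500 = 261.2500
Σcross = 677.7500 → A = |Σcross|/2 = 338.8750 mm²
Σ(r_i+r_j)·cross = 21201.0000 → first moment M = |Σ|/6 = 3533.5000
R_c = M/A = 3533.5000/338.8750 = 10.4271 mm
θ = 97° = 1.692969 rad
V = θ·R_c·A = 1.692969·10.4271·338.8750 = 5982.107 mm³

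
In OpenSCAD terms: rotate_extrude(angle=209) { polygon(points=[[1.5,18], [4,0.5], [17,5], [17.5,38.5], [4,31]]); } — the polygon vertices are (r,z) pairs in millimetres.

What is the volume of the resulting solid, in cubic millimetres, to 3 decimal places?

Profile (r,z), 5 vertices: (1.5,18) (4,0.5) (17,5) (17.5,38.5) (4,31)
edge 0: (1.5,18)→(4,0.5)  cross = 1.5·0.5 − 4·18 = -71.2500; (r_i+r_j)·cross = 5.5·-71.2500 = -391.8750
edge 1: (4,0.5)→(17,5)  cross = 4·5 − 17·0.5 = 11.5000; (r_i+r_j)·cross = 21·11.5000 = 241.5000
edge 2: (17,5)→(17.5,38.5)  cross = 17·38.5 − 17.5·5 = 567.0000; (r_i+r_j)·cross = 34.5·567.0000 = 19561.5000
edge 3: (17.5,38.5)→(4,31)  cross = 17.5·31 − 4·38.5 = 388.5000; (r_i+r_j)·cross = 21.5·388.5000 = 8352.7500
edge 4: (4,31)→(1.5,18)  cross = 4·18 − 1.5·31 = 25.5000; (r_i+r_j)·cross = 5.5·25.5000 = 140.2500
Σcross = 921.2500 → A = |Σcross|/2 = 460.6250 mm²
Σ(r_i+r_j)·cross = 27904.1250 → first moment M = |Σ|/6 = 4650.6875
R_c = M/A = 4650.6875/460.6250 = 10.0965 mm
θ = 209° = 3.647738 rad
V = θ·R_c·A = 3.647738·10.0965·460.6250 = 16964.490 mm³

Volume = 16964.490 mm³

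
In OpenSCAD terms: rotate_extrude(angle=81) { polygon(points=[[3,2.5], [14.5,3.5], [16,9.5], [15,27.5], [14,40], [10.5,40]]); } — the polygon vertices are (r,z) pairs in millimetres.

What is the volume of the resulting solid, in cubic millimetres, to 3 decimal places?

Profile (r,z), 6 vertices: (3,2.5) (14.5,3.5) (16,9.5) (15,27.5) (14,40) (10.5,40)
edge 0: (3,2.5)→(14.5,3.5)  cross = 3·3.5 − 14.5·2.5 = -25.7500; (r_i+r_j)·cross = 17.5·-25.7500 = -450.6250
edge 1: (14.5,3.5)→(16,9.5)  cross = 14.5·9.5 − 16·3.5 = 81.7500; (r_i+r_j)·cross = 30.5·81.7500 = 2493.3750
edge 2: (16,9.5)→(15,27.5)  cross = 16·27.5 − 15·9.5 = 297.5000; (r_i+r_j)·cross = 31·297.5000 = 9222.5000
edge 3: (15,27.5)→(14,40)  cross = 15·40 − 14·27.5 = 215.0000; (r_i+r_j)·cross = 29·215.0000 = 6235.0000
edge 4: (14,40)→(10.5,40)  cross = 14·40 − 10.5·40 = 140.0000; (r_i+r_j)·cross = 24.5·140.0000 = 3430.0000
edge 5: (10.5,40)→(3,2.5)  cross = 10.5·2.5 − 3·40 = -93.7500; (r_i+r_j)·cross = 13.5·-93.7500 = -1265.6250
Σcross = 614.7500 → A = |Σcross|/2 = 307.3750 mm²
Σ(r_i+r_j)·cross = 19664.6250 → first moment M = |Σ|/6 = 3277.4375
R_c = M/A = 3277.4375/307.3750 = 10.6627 mm
θ = 81° = 1.413717 rad
V = θ·R_c·A = 1.413717·10.6627·307.3750 = 4633.368 mm³

Volume = 4633.368 mm³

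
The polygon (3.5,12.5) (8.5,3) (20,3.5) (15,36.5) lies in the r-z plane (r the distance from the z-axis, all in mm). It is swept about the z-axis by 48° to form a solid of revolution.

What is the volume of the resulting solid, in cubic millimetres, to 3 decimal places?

Profile (r,z), 4 vertices: (3.5,12.5) (8.5,3) (20,3.5) (15,36.5)
edge 0: (3.5,12.5)→(8.5,3)  cross = 3.5·3 − 8.5·12.5 = -95.7500; (r_i+r_j)·cross = 12·-95.7500 = -1149.0000
edge 1: (8.5,3)→(20,3.5)  cross = 8.5·3.5 − 20·3 = -30.2500; (r_i+r_j)·cross = 28.5·-30.2500 = -862.1250
edge 2: (20,3.5)→(15,36.5)  cross = 20·36.5 − 15·3.5 = 677.5000; (r_i+r_j)·cross = 35·677.5000 = 23712.5000
edge 3: (15,36.5)→(3.5,12.5)  cross = 15·12.5 − 3.5·36.5 = 59.7500; (r_i+r_j)·cross = 18.5·59.7500 = 1105.3750
Σcross = 611.2500 → A = |Σcross|/2 = 305.6250 mm²
Σ(r_i+r_j)·cross = 22806.7500 → first moment M = |Σ|/6 = 3801.1250
R_c = M/A = 3801.1250/305.6250 = 12.4372 mm
θ = 48° = 0.837758 rad
V = θ·R_c·A = 0.837758·12.4372·305.6250 = 3184.423 mm³

Volume = 3184.423 mm³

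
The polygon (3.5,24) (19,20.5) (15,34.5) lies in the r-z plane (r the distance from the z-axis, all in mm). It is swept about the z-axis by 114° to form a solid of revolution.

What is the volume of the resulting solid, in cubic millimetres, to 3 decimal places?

Profile (r,z), 3 vertices: (3.5,24) (19,20.5) (15,34.5)
edge 0: (3.5,24)→(19,20.5)  cross = 3.5·20.5 − 19·24 = -384.2500; (r_i+r_j)·cross = 22.5·-384.2500 = -8645.6250
edge 1: (19,20.5)→(15,34.5)  cross = 19·34.5 − 15·20.5 = 348.0000; (r_i+r_j)·cross = 34·348.0000 = 11832.0000
edge 2: (15,34.5)→(3.5,24)  cross = 15·24 − 3.5·34.5 = 239.2500; (r_i+r_j)·cross = 18.5·239.2500 = 4426.1250
Σcross = 203.0000 → A = |Σcross|/2 = 101.5000 mm²
Σ(r_i+r_j)·cross = 7612.5000 → first moment M = |Σ|/6 = 1268.7500
R_c = M/A = 1268.7500/101.5000 = 12.5000 mm
θ = 114° = 1.989675 rad
V = θ·R_c·A = 1.989675·12.5000·101.5000 = 2524.401 mm³

Volume = 2524.401 mm³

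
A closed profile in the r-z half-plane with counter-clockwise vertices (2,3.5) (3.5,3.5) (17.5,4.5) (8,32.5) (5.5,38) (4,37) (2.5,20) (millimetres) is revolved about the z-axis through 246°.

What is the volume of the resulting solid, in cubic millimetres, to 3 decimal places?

Profile (r,z), 7 vertices: (2,3.5) (3.5,3.5) (17.5,4.5) (8,32.5) (5.5,38) (4,37) (2.5,20)
edge 0: (2,3.5)→(3.5,3.5)  cross = 2·3.5 − 3.5·3.5 = -5.2500; (r_i+r_j)·cross = 5.5·-5.2500 = -28.8750
edge 1: (3.5,3.5)→(17.5,4.5)  cross = 3.5·4.5 − 17.5·3.5 = -45.5000; (r_i+r_j)·cross = 21·-45.5000 = -955.5000
edge 2: (17.5,4.5)→(8,32.5)  cross = 17.5·32.5 − 8·4.5 = 532.7500; (r_i+r_j)·cross = 25.5·532.7500 = 13585.1250
edge 3: (8,32.5)→(5.5,38)  cross = 8·38 − 5.5·32.5 = 125.2500; (r_i+r_j)·cross = 13.5·125.2500 = 1690.8750
edge 4: (5.5,38)→(4,37)  cross = 5.5·37 − 4·38 = 51.5000; (r_i+r_j)·cross = 9.5·51.5000 = 489.2500
edge 5: (4,37)→(2.5,20)  cross = 4·20 − 2.5·37 = -12.5000; (r_i+r_j)·cross = 6.5·-12.5000 = -81.2500
edge 6: (2.5,20)→(2,3.5)  cross = 2.5·3.5 − 2·20 = -31.2500; (r_i+r_j)·cross = 4.5·-31.2500 = -140.6250
Σcross = 615.0000 → A = |Σcross|/2 = 307.5000 mm²
Σ(r_i+r_j)·cross = 14559.0000 → first moment M = |Σ|/6 = 2426.5000
R_c = M/A = 2426.5000/307.5000 = 7.8911 mm
θ = 246° = 4.293510 rad
V = θ·R_c·A = 4.293510·7.8911·307.5000 = 10418.202 mm³

Volume = 10418.202 mm³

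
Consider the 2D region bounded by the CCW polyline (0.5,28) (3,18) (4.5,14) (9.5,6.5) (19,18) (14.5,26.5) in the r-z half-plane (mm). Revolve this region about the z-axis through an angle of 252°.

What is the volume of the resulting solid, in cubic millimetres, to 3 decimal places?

Volume = 9794.308 mm³

Profile (r,z), 6 vertices: (0.5,28) (3,18) (4.5,14) (9.5,6.5) (19,18) (14.5,26.5)
edge 0: (0.5,28)→(3,18)  cross = 0.5·18 − 3·28 = -75.0000; (r_i+r_j)·cross = 3.5·-75.0000 = -262.5000
edge 1: (3,18)→(4.5,14)  cross = 3·14 − 4.5·18 = -39.0000; (r_i+r_j)·cross = 7.5·-39.0000 = -292.5000
edge 2: (4.5,14)→(9.5,6.5)  cross = 4.5·6.5 − 9.5·14 = -103.7500; (r_i+r_j)·cross = 14·-103.7500 = -1452.5000
edge 3: (9.5,6.5)→(19,18)  cross = 9.5·18 − 19·6.5 = 47.5000; (r_i+r_j)·cross = 28.5·47.5000 = 1353.7500
edge 4: (19,18)→(14.5,26.5)  cross = 19·26.5 − 14.5·18 = 242.5000; (r_i+r_j)·cross = 33.5·242.5000 = 8123.7500
edge 5: (14.5,26.5)→(0.5,28)  cross = 14.5·28 − 0.5·26.5 = 392.7500; (r_i+r_j)·cross = 15·392.7500 = 5891.2500
Σcross = 465.0000 → A = |Σcross|/2 = 232.5000 mm²
Σ(r_i+r_j)·cross = 13361.2500 → first moment M = |Σ|/6 = 2226.8750
R_c = M/A = 2226.8750/232.5000 = 9.5780 mm
θ = 252° = 4.398230 rad
V = θ·R_c·A = 4.398230·9.5780·232.5000 = 9794.308 mm³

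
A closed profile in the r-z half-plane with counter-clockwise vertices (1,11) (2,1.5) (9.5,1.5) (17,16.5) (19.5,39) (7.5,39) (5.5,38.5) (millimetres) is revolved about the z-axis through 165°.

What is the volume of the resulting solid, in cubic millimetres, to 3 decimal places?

Profile (r,z), 7 vertices: (1,11) (2,1.5) (9.5,1.5) (17,16.5) (19.5,39) (7.5,39) (5.5,38.5)
edge 0: (1,11)→(2,1.5)  cross = 1·1.5 − 2·11 = -20.5000; (r_i+r_j)·cross = 3·-20.5000 = -61.5000
edge 1: (2,1.5)→(9.5,1.5)  cross = 2·1.5 − 9.5·1.5 = -11.2500; (r_i+r_j)·cross = 11.5·-11.2500 = -129.3750
edge 2: (9.5,1.5)→(17,16.5)  cross = 9.5·16.5 − 17·1.5 = 131.2500; (r_i+r_j)·cross = 26.5·131.2500 = 3478.1250
edge 3: (17,16.5)→(19.5,39)  cross = 17·39 − 19.5·16.5 = 341.2500; (r_i+r_j)·cross = 36.5·341.2500 = 12455.6250
edge 4: (19.5,39)→(7.5,39)  cross = 19.5·39 − 7.5·39 = 468.0000; (r_i+r_j)·cross = 27·468.0000 = 12636.0000
edge 5: (7.5,39)→(5.5,38.5)  cross = 7.5·38.5 − 5.5·39 = 74.2500; (r_i+r_j)·cross = 13·74.2500 = 965.2500
edge 6: (5.5,38.5)→(1,11)  cross = 5.5·11 − 1·38.5 = 22.0000; (r_i+r_j)·cross = 6.5·22.0000 = 143.0000
Σcross = 1005.0000 → A = |Σcross|/2 = 502.5000 mm²
Σ(r_i+r_j)·cross = 29487.1250 → first moment M = |Σ|/6 = 4914.5208
R_c = M/A = 4914.5208/502.5000 = 9.7801 mm
θ = 165° = 2.879793 rad
V = θ·R_c·A = 2.879793·9.7801·502.5000 = 14152.804 mm³

Volume = 14152.804 mm³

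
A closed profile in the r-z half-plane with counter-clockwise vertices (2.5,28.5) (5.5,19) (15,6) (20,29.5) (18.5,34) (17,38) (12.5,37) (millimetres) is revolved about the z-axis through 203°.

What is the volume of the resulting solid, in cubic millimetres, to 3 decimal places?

Volume = 13789.944 mm³

Profile (r,z), 7 vertices: (2.5,28.5) (5.5,19) (15,6) (20,29.5) (18.5,34) (17,38) (12.5,37)
edge 0: (2.5,28.5)→(5.5,19)  cross = 2.5·19 − 5.5·28.5 = -109.2500; (r_i+r_j)·cross = 8·-109.2500 = -874.0000
edge 1: (5.5,19)→(15,6)  cross = 5.5·6 − 15·19 = -252.0000; (r_i+r_j)·cross = 20.5·-252.0000 = -5166.0000
edge 2: (15,6)→(20,29.5)  cross = 15·29.5 − 20·6 = 322.5000; (r_i+r_j)·cross = 35·322.5000 = 11287.5000
edge 3: (20,29.5)→(18.5,34)  cross = 20·34 − 18.5·29.5 = 134.2500; (r_i+r_j)·cross = 38.5·134.2500 = 5168.6250
edge 4: (18.5,34)→(17,38)  cross = 18.5·38 − 17·34 = 125.0000; (r_i+r_j)·cross = 35.5·125.0000 = 4437.5000
edge 5: (17,38)→(12.5,37)  cross = 17·37 − 12.5·38 = 154.0000; (r_i+r_j)·cross = 29.5·154.0000 = 4543.0000
edge 6: (12.5,37)→(2.5,28.5)  cross = 12.5·28.5 − 2.5·37 = 263.7500; (r_i+r_j)·cross = 15·263.7500 = 3956.2500
Σcross = 638.2500 → A = |Σcross|/2 = 319.1250 mm²
Σ(r_i+r_j)·cross = 23352.8750 → first moment M = |Σ|/6 = 3892.1458
R_c = M/A = 3892.1458/319.1250 = 12.1963 mm
θ = 203° = 3.543018 rad
V = θ·R_c·A = 3.543018·12.1963·319.1250 = 13789.944 mm³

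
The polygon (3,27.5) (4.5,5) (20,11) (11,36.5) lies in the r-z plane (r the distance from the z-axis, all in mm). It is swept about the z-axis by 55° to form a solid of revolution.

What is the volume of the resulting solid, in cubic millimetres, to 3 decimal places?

Profile (r,z), 4 vertices: (3,27.5) (4.5,5) (20,11) (11,36.5)
edge 0: (3,27.5)→(4.5,5)  cross = 3·5 − 4.5·27.5 = -108.7500; (r_i+r_j)·cross = 7.5·-108.7500 = -815.6250
edge 1: (4.5,5)→(20,11)  cross = 4.5·11 − 20·5 = -50.5000; (r_i+r_j)·cross = 24.5·-50.5000 = -1237.2500
edge 2: (20,11)→(11,36.5)  cross = 20·36.5 − 11·11 = 609.0000; (r_i+r_j)·cross = 31·609.0000 = 18879.0000
edge 3: (11,36.5)→(3,27.5)  cross = 11·27.5 − 3·36.5 = 193.0000; (r_i+r_j)·cross = 14·193.0000 = 2702.0000
Σcross = 642.7500 → A = |Σcross|/2 = 321.3750 mm²
Σ(r_i+r_j)·cross = 19528.1250 → first moment M = |Σ|/6 = 3254.6875
R_c = M/A = 3254.6875/321.3750 = 10.1274 mm
θ = 55° = 0.959931 rad
V = θ·R_c·A = 0.959931·10.1274·321.3750 = 3124.276 mm³

Volume = 3124.276 mm³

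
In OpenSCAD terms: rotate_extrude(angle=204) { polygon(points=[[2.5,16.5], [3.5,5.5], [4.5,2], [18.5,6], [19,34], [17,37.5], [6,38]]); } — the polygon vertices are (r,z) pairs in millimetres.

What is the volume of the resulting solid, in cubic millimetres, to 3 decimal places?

Profile (r,z), 7 vertices: (2.5,16.5) (3.5,5.5) (4.5,2) (18.5,6) (19,34) (17,37.5) (6,38)
edge 0: (2.5,16.5)→(3.5,5.5)  cross = 2.5·5.5 − 3.5·16.5 = -44.0000; (r_i+r_j)·cross = 6·-44.0000 = -264.0000
edge 1: (3.5,5.5)→(4.5,2)  cross = 3.5·2 − 4.5·5.5 = -17.7500; (r_i+r_j)·cross = 8·-17.7500 = -142.0000
edge 2: (4.5,2)→(18.5,6)  cross = 4.5·6 − 18.5·2 = -10.0000; (r_i+r_j)·cross = 23·-10.0000 = -230.0000
edge 3: (18.5,6)→(19,34)  cross = 18.5·34 − 19·6 = 515.0000; (r_i+r_j)·cross = 37.5·515.0000 = 19312.5000
edge 4: (19,34)→(17,37.5)  cross = 19·37.5 − 17·34 = 134.5000; (r_i+r_j)·cross = 36·134.5000 = 4842.0000
edge 5: (17,37.5)→(6,38)  cross = 17·38 − 6·37.5 = 421.0000; (r_i+r_j)·cross = 23·421.0000 = 9683.0000
edge 6: (6,38)→(2.5,16.5)  cross = 6·16.5 − 2.5·38 = 4.0000; (r_i+r_j)·cross = 8.5·4.0000 = 34.0000
Σcross = 1002.7500 → A = |Σcross|/2 = 501.3750 mm²
Σ(r_i+r_j)·cross = 33235.5000 → first moment M = |Σ|/6 = 5539.2500
R_c = M/A = 5539.2500/501.3750 = 11.0481 mm
θ = 204° = 3.560472 rad
V = θ·R_c·A = 3.560472·11.0481·501.3750 = 19722.343 mm³

Volume = 19722.343 mm³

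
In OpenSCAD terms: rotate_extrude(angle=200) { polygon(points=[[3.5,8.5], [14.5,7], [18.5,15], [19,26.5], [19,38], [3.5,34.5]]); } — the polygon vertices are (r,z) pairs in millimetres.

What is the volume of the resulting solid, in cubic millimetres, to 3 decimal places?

Volume = 16432.639 mm³

Profile (r,z), 6 vertices: (3.5,8.5) (14.5,7) (18.5,15) (19,26.5) (19,38) (3.5,34.5)
edge 0: (3.5,8.5)→(14.5,7)  cross = 3.5·7 − 14.5·8.5 = -98.7500; (r_i+r_j)·cross = 18·-98.7500 = -1777.5000
edge 1: (14.5,7)→(18.5,15)  cross = 14.5·15 − 18.5·7 = 88.0000; (r_i+r_j)·cross = 33·88.0000 = 2904.0000
edge 2: (18.5,15)→(19,26.5)  cross = 18.5·26.5 − 19·15 = 205.2500; (r_i+r_j)·cross = 37.5·205.2500 = 7696.8750
edge 3: (19,26.5)→(19,38)  cross = 19·38 − 19·26.5 = 218.5000; (r_i+r_j)·cross = 38·218.5000 = 8303.0000
edge 4: (19,38)→(3.5,34.5)  cross = 19·34.5 − 3.5·38 = 522.5000; (r_i+r_j)·cross = 22.5·522.5000 = 11756.2500
edge 5: (3.5,34.5)→(3.5,8.5)  cross = 3.5·8.5 − 3.5·34.5 = -91.0000; (r_i+r_j)·cross = 7·-91.0000 = -637.0000
Σcross = 844.5000 → A = |Σcross|/2 = 422.2500 mm²
Σ(r_i+r_j)·cross = 28245.6250 → first moment M = |Σ|/6 = 4707.6042
R_c = M/A = 4707.6042/422.2500 = 11.1489 mm
θ = 200° = 3.490659 rad
V = θ·R_c·A = 3.490659·11.1489·422.2500 = 16432.639 mm³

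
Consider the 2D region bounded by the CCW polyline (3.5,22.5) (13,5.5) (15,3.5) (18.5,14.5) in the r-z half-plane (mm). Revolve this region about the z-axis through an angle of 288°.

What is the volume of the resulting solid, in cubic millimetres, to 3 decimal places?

Volume = 6378.271 mm³

Profile (r,z), 4 vertices: (3.5,22.5) (13,5.5) (15,3.5) (18.5,14.5)
edge 0: (3.5,22.5)→(13,5.5)  cross = 3.5·5.5 − 13·22.5 = -273.2500; (r_i+r_j)·cross = 16.5·-273.2500 = -4508.6250
edge 1: (13,5.5)→(15,3.5)  cross = 13·3.5 − 15·5.5 = -37.0000; (r_i+r_j)·cross = 28·-37.0000 = -1036.0000
edge 2: (15,3.5)→(18.5,14.5)  cross = 15·14.5 − 18.5·3.5 = 152.7500; (r_i+r_j)·cross = 33.5·152.7500 = 5117.1250
edge 3: (18.5,14.5)→(3.5,22.5)  cross = 18.5·22.5 − 3.5·14.5 = 365.5000; (r_i+r_j)·cross = 22·365.5000 = 8041.0000
Σcross = 208.0000 → A = |Σcross|/2 = 104.0000 mm²
Σ(r_i+r_j)·cross = 7613.5000 → first moment M = |Σ|/6 = 1268.9167
R_c = M/A = 1268.9167/104.0000 = 12.2011 mm
θ = 288° = 5.026548 rad
V = θ·R_c·A = 5.026548·12.2011·104.0000 = 6378.271 mm³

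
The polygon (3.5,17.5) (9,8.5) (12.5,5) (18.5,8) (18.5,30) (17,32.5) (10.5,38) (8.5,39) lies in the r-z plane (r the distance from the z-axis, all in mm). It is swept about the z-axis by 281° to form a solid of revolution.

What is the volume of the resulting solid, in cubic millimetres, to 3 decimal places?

Volume = 21079.209 mm³

Profile (r,z), 8 vertices: (3.5,17.5) (9,8.5) (12.5,5) (18.5,8) (18.5,30) (17,32.5) (10.5,38) (8.5,39)
edge 0: (3.5,17.5)→(9,8.5)  cross = 3.5·8.5 − 9·17.5 = -127.7500; (r_i+r_j)·cross = 12.5·-127.7500 = -1596.8750
edge 1: (9,8.5)→(12.5,5)  cross = 9·5 − 12.5·8.5 = -61.2500; (r_i+r_j)·cross = 21.5·-61.2500 = -1316.8750
edge 2: (12.5,5)→(18.5,8)  cross = 12.5·8 − 18.5·5 = 7.5000; (r_i+r_j)·cross = 31·7.5000 = 232.5000
edge 3: (18.5,8)→(18.5,30)  cross = 18.5·30 − 18.5·8 = 407.0000; (r_i+r_j)·cross = 37·407.0000 = 15059.0000
edge 4: (18.5,30)→(17,32.5)  cross = 18.5·32.5 − 17·30 = 91.2500; (r_i+r_j)·cross = 35.5·91.2500 = 3239.3750
edge 5: (17,32.5)→(10.5,38)  cross = 17·38 − 10.5·32.5 = 304.7500; (r_i+r_j)·cross = 27.5·304.7500 = 8380.6250
edge 6: (10.5,38)→(8.5,39)  cross = 10.5·39 − 8.5·38 = 86.5000; (r_i+r_j)·cross = 19·86.5000 = 1643.5000
edge 7: (8.5,39)→(3.5,17.5)  cross = 8.5·17.5 − 3.5·39 = 12.2500; (r_i+r_j)·cross = 12·12.2500 = 147.0000
Σcross = 720.2500 → A = |Σcross|/2 = 360.1250 mm²
Σ(r_i+r_j)·cross = 25788.2500 → first moment M = |Σ|/6 = 4298.0417
R_c = M/A = 4298.0417/360.1250 = 11.9349 mm
θ = 281° = 4.904375 rad
V = θ·R_c·A = 4.904375·11.9349·360.1250 = 21079.209 mm³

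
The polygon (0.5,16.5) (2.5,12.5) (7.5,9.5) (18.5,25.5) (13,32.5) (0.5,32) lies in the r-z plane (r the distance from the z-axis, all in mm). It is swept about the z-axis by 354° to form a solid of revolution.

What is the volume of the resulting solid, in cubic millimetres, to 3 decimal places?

Volume = 13885.072 mm³

Profile (r,z), 6 vertices: (0.5,16.5) (2.5,12.5) (7.5,9.5) (18.5,25.5) (13,32.5) (0.5,32)
edge 0: (0.5,16.5)→(2.5,12.5)  cross = 0.5·12.5 − 2.5·16.5 = -35.0000; (r_i+r_j)·cross = 3·-35.0000 = -105.0000
edge 1: (2.5,12.5)→(7.5,9.5)  cross = 2.5·9.5 − 7.5·12.5 = -70.0000; (r_i+r_j)·cross = 10·-70.0000 = -700.0000
edge 2: (7.5,9.5)→(18.5,25.5)  cross = 7.5·25.5 − 18.5·9.5 = 15.5000; (r_i+r_j)·cross = 26·15.5000 = 403.0000
edge 3: (18.5,25.5)→(13,32.5)  cross = 18.5·32.5 − 13·25.5 = 269.7500; (r_i+r_j)·cross = 31.5·269.7500 = 8497.1250
edge 4: (13,32.5)→(0.5,32)  cross = 13·32 − 0.5·32.5 = 399.7500; (r_i+r_j)·cross = 13.5·399.7500 = 5396.6250
edge 5: (0.5,32)→(0.5,16.5)  cross = 0.5·16.5 − 0.5·32 = -7.7500; (r_i+r_j)·cross = 1·-7.7500 = -7.7500
Σcross = 572.2500 → A = |Σcross|/2 = 286.1250 mm²
Σ(r_i+r_j)·cross = 13484.0000 → first moment M = |Σ|/6 = 2247.3333
R_c = M/A = 2247.3333/286.1250 = 7.8544 mm
θ = 354° = 6.178466 rad
V = θ·R_c·A = 6.178466·7.8544·286.1250 = 13885.072 mm³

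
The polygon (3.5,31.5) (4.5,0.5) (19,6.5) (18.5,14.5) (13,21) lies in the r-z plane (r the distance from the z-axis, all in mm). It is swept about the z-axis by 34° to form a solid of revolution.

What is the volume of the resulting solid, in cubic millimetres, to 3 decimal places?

Profile (r,z), 5 vertices: (3.5,31.5) (4.5,0.5) (19,6.5) (18.5,14.5) (13,21)
edge 0: (3.5,31.5)→(4.5,0.5)  cross = 3.5·0.5 − 4.5·31.5 = -140.0000; (r_i+r_j)·cross = 8·-140.0000 = -1120.0000
edge 1: (4.5,0.5)→(19,6.5)  cross = 4.5·6.5 − 19·0.5 = 19.7500; (r_i+r_j)·cross = 23.5·19.7500 = 464.1250
edge 2: (19,6.5)→(18.5,14.5)  cross = 19·14.5 − 18.5·6.5 = 155.2500; (r_i+r_j)·cross = 37.5·155.2500 = 5821.8750
edge 3: (18.5,14.5)→(13,21)  cross = 18.5·21 − 13·14.5 = 200.0000; (r_i+r_j)·cross = 31.5·200.0000 = 6300.0000
edge 4: (13,21)→(3.5,31.5)  cross = 13·31.5 − 3.5·21 = 336.0000; (r_i+r_j)·cross = 16.5·336.0000 = 5544.0000
Σcross = 571.0000 → A = |Σcross|/2 = 285.5000 mm²
Σ(r_i+r_j)·cross = 17010.0000 → first moment M = |Σ|/6 = 2835.0000
R_c = M/A = 2835.0000/285.5000 = 9.9299 mm
θ = 34° = 0.593412 rad
V = θ·R_c·A = 0.593412·9.9299·285.5000 = 1682.323 mm³

Volume = 1682.323 mm³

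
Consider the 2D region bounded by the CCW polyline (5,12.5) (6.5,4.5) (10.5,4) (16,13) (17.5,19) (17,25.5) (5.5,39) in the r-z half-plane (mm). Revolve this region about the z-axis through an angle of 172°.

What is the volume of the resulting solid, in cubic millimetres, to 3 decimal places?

Volume = 9073.693 mm³

Profile (r,z), 7 vertices: (5,12.5) (6.5,4.5) (10.5,4) (16,13) (17.5,19) (17,25.5) (5.5,39)
edge 0: (5,12.5)→(6.5,4.5)  cross = 5·4.5 − 6.5·12.5 = -58.7500; (r_i+r_j)·cross = 11.5·-58.7500 = -675.6250
edge 1: (6.5,4.5)→(10.5,4)  cross = 6.5·4 − 10.5·4.5 = -21.2500; (r_i+r_j)·cross = 17·-21.2500 = -361.2500
edge 2: (10.5,4)→(16,13)  cross = 10.5·13 − 16·4 = 72.5000; (r_i+r_j)·cross = 26.5·72.5000 = 1921.2500
edge 3: (16,13)→(17.5,19)  cross = 16·19 − 17.5·13 = 76.5000; (r_i+r_j)·cross = 33.5·76.5000 = 2562.7500
edge 4: (17.5,19)→(17,25.5)  cross = 17.5·25.5 − 17·19 = 123.2500; (r_i+r_j)·cross = 34.5·123.2500 = 4252.1250
edge 5: (17,25.5)→(5.5,39)  cross = 17·39 − 5.5·25.5 = 522.7500; (r_i+r_j)·cross = 22.5·522.7500 = 11761.8750
edge 6: (5.5,39)→(5,12.5)  cross = 5.5·12.5 − 5·39 = -126.2500; (r_i+r_j)·cross = 10.5·-126.2500 = -1325.6250
Σcross = 588.7500 → A = |Σcross|/2 = 294.3750 mm²
Σ(r_i+r_j)·cross = 18135.5000 → first moment M = |Σ|/6 = 3022.5833
R_c = M/A = 3022.5833/294.3750 = 10.2678 mm
θ = 172° = 3.001966 rad
V = θ·R_c·A = 3.001966·10.2678·294.3750 = 9073.693 mm³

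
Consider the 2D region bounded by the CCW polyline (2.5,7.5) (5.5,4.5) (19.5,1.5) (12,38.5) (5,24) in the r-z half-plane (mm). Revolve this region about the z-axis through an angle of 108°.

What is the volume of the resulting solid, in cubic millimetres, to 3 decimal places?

Volume = 7008.540 mm³

Profile (r,z), 5 vertices: (2.5,7.5) (5.5,4.5) (19.5,1.5) (12,38.5) (5,24)
edge 0: (2.5,7.5)→(5.5,4.5)  cross = 2.5·4.5 − 5.5·7.5 = -30.0000; (r_i+r_j)·cross = 8·-30.0000 = -240.0000
edge 1: (5.5,4.5)→(19.5,1.5)  cross = 5.5·1.5 − 19.5·4.5 = -79.5000; (r_i+r_j)·cross = 25·-79.5000 = -1987.5000
edge 2: (19.5,1.5)→(12,38.5)  cross = 19.5·38.5 − 12·1.5 = 732.7500; (r_i+r_j)·cross = 31.5·732.7500 = 23081.6250
edge 3: (12,38.5)→(5,24)  cross = 12·24 − 5·38.5 = 95.5000; (r_i+r_j)·cross = 17·95.5000 = 1623.5000
edge 4: (5,24)→(2.5,7.5)  cross = 5·7.5 − 2.5·24 = -22.5000; (r_i+r_j)·cross = 7.5·-22.5000 = -168.7500
Σcross = 696.2500 → A = |Σcross|/2 = 348.1250 mm²
Σ(r_i+r_j)·cross = 22308.8750 → first moment M = |Σ|/6 = 3718.1458
R_c = M/A = 3718.1458/348.1250 = 10.6805 mm
θ = 108° = 1.884956 rad
V = θ·R_c·A = 1.884956·10.6805·348.1250 = 7008.540 mm³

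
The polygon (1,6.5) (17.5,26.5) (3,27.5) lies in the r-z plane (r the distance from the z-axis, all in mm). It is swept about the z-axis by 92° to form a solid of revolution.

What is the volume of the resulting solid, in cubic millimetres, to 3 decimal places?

Profile (r,z), 3 vertices: (1,6.5) (17.5,26.5) (3,27.5)
edge 0: (1,6.5)→(17.5,26.5)  cross = 1·26.5 − 17.5·6.5 = -87.2500; (r_i+r_j)·cross = 18.5·-87.2500 = -1614.1250
edge 1: (17.5,26.5)→(3,27.5)  cross = 17.5·27.5 − 3·26.5 = 401.7500; (r_i+r_j)·cross = 20.5·401.7500 = 8235.8750
edge 2: (3,27.5)→(1,6.5)  cross = 3·6.5 − 1·27.5 = -8.0000; (r_i+r_j)·cross = 4·-8.0000 = -32.0000
Σcross = 306.5000 → A = |Σcross|/2 = 153.2500 mm²
Σ(r_i+r_j)·cross = 6589.7500 → first moment M = |Σ|/6 = 1098.2917
R_c = M/A = 1098.2917/153.2500 = 7.1667 mm
θ = 92° = 1.605703 rad
V = θ·R_c·A = 1.605703·7.1667·153.2500 = 1763.530 mm³

Volume = 1763.530 mm³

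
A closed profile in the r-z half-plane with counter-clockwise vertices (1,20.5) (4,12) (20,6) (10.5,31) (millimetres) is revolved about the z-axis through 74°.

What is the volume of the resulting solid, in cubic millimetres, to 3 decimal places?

Profile (r,z), 4 vertices: (1,20.5) (4,12) (20,6) (10.5,31)
edge 0: (1,20.5)→(4,12)  cross = 1·12 − 4·20.5 = -70.0000; (r_i+r_j)·cross = 5·-70.0000 = -350.0000
edge 1: (4,12)→(20,6)  cross = 4·6 − 20·12 = -216.0000; (r_i+r_j)·cross = 24·-216.0000 = -5184.0000
edge 2: (20,6)→(10.5,31)  cross = 20·31 − 10.5·6 = 557.0000; (r_i+r_j)·cross = 30.5·557.0000 = 16988.5000
edge 3: (10.5,31)→(1,20.5)  cross = 10.5·20.5 − 1·31 = 184.2500; (r_i+r_j)·cross = 11.5·184.2500 = 2118.8750
Σcross = 455.2500 → A = |Σcross|/2 = 227.6250 mm²
Σ(r_i+r_j)·cross = 13573.3750 → first moment M = |Σ|/6 = 2262.2292
R_c = M/A = 2262.2292/227.6250 = 9.9384 mm
θ = 74° = 1.291544 rad
V = θ·R_c·A = 1.291544·9.9384·227.6250 = 2921.768 mm³

Volume = 2921.768 mm³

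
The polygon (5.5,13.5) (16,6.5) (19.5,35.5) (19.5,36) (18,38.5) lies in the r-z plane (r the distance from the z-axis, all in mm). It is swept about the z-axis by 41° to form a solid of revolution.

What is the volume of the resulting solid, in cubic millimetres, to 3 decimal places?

Volume = 1998.480 mm³

Profile (r,z), 5 vertices: (5.5,13.5) (16,6.5) (19.5,35.5) (19.5,36) (18,38.5)
edge 0: (5.5,13.5)→(16,6.5)  cross = 5.5·6.5 − 16·13.5 = -180.2500; (r_i+r_j)·cross = 21.5·-180.2500 = -3875.3750
edge 1: (16,6.5)→(19.5,35.5)  cross = 16·35.5 − 19.5·6.5 = 441.2500; (r_i+r_j)·cross = 35.5·441.2500 = 15664.3750
edge 2: (19.5,35.5)→(19.5,36)  cross = 19.5·36 − 19.5·35.5 = 9.7500; (r_i+r_j)·cross = 39·9.7500 = 380.2500
edge 3: (19.5,36)→(18,38.5)  cross = 19.5·38.5 − 18·36 = 102.7500; (r_i+r_j)·cross = 37.5·102.7500 = 3853.1250
edge 4: (18,38.5)→(5.5,13.5)  cross = 18·13.5 − 5.5·38.5 = 31.2500; (r_i+r_j)·cross = 23.5·31.2500 = 734.3750
Σcross = 404.7500 → A = |Σcross|/2 = 202.3750 mm²
Σ(r_i+r_j)·cross = 16756.7500 → first moment M = |Σ|/6 = 2792.7917
R_c = M/A = 2792.7917/202.3750 = 13.8001 mm
θ = 41° = 0.715585 rad
V = θ·R_c·A = 0.715585·13.8001·202.3750 = 1998.480 mm³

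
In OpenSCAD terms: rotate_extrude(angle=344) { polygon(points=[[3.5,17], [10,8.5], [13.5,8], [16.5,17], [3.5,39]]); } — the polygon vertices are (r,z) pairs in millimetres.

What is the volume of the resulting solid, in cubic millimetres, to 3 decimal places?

Profile (r,z), 5 vertices: (3.5,17) (10,8.5) (13.5,8) (16.5,17) (3.5,39)
edge 0: (3.5,17)→(10,8.5)  cross = 3.5·8.5 − 10·17 = -140.2500; (r_i+r_j)·cross = 13.5·-140.2500 = -1893.3750
edge 1: (10,8.5)→(13.5,8)  cross = 10·8 − 13.5·8.5 = -34.7500; (r_i+r_j)·cross = 23.5·-34.7500 = -816.6250
edge 2: (13.5,8)→(16.5,17)  cross = 13.5·17 − 16.5·8 = 97.5000; (r_i+r_j)·cross = 30·97.5000 = 2925.0000
edge 3: (16.5,17)→(3.5,39)  cross = 16.5·39 − 3.5·17 = 584.0000; (r_i+r_j)·cross = 20·584.0000 = 11680.0000
edge 4: (3.5,39)→(3.5,17)  cross = 3.5·17 − 3.5·39 = -77.0000; (r_i+r_j)·cross = 7·-77.0000 = -539.0000
Σcross = 429.5000 → A = |Σcross|/2 = 214.7500 mm²
Σ(r_i+r_j)·cross = 11356.0000 → first moment M = |Σ|/6 = 1892.6667
R_c = M/A = 1892.6667/214.7500 = 8.8133 mm
θ = 344° = 6.003933 rad
V = θ·R_c·A = 6.003933·8.8133·214.7500 = 11363.443 mm³

Volume = 11363.443 mm³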